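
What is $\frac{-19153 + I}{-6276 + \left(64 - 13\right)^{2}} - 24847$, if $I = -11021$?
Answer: $- \frac{30427517}{1225} \approx -24839.0$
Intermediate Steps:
$\frac{-19153 + I}{-6276 + \left(64 - 13\right)^{2}} - 24847 = \frac{-19153 - 11021}{-6276 + \left(64 - 13\right)^{2}} - 24847 = - \frac{30174}{-6276 + 51^{2}} - 24847 = - \frac{30174}{-6276 + 2601} - 24847 = - \frac{30174}{-3675} - 24847 = \left(-30174\right) \left(- \frac{1}{3675}\right) - 24847 = \frac{10058}{1225} - 24847 = - \frac{30427517}{1225}$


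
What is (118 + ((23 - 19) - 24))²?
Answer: 9604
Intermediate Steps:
(118 + ((23 - 19) - 24))² = (118 + (4 - 24))² = (118 - 20)² = 98² = 9604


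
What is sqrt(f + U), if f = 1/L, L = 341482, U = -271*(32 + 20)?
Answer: 3*I*sqrt(182585278241814)/341482 ≈ 118.71*I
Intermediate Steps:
U = -14092 (U = -271*52 = -14092)
f = 1/341482 ≈ 2.9284e-6
sqrt(f + U) = sqrt(1/341482 - 14092) = sqrt(-4812164343/341482) = 3*I*sqrt(182585278241814)/341482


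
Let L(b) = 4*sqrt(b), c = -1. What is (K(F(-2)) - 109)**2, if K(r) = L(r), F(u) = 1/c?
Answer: 11865 - 872*I ≈ 11865.0 - 872.0*I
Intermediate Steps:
F(u) = -1 (F(u) = 1/(-1) = -1)
K(r) = 4*sqrt(r)
(K(F(-2)) - 109)**2 = (4*sqrt(-1) - 109)**2 = (4*I - 109)**2 = (-109 + 4*I)**2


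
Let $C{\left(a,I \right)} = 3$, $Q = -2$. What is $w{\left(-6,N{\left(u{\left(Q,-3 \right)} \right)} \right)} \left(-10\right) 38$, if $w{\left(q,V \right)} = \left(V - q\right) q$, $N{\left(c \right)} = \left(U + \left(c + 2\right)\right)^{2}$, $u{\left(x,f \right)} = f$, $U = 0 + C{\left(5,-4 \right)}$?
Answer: $22800$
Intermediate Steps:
$U = 3$ ($U = 0 + 3 = 3$)
$N{\left(c \right)} = \left(5 + c\right)^{2}$ ($N{\left(c \right)} = \left(3 + \left(c + 2\right)\right)^{2} = \left(3 + \left(2 + c\right)\right)^{2} = \left(5 + c\right)^{2}$)
$w{\left(q,V \right)} = q \left(V - q\right)$
$w{\left(-6,N{\left(u{\left(Q,-3 \right)} \right)} \right)} \left(-10\right) 38 = - 6 \left(\left(5 - 3\right)^{2} - -6\right) \left(-10\right) 38 = - 6 \left(2^{2} + 6\right) \left(-10\right) 38 = - 6 \left(4 + 6\right) \left(-10\right) 38 = \left(-6\right) 10 \left(-10\right) 38 = \left(-60\right) \left(-10\right) 38 = 600 \cdot 38 = 22800$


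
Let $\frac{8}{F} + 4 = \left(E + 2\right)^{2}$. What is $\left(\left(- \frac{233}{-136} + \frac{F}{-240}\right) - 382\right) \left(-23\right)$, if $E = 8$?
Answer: $\frac{428233711}{48960} \approx 8746.6$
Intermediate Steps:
$F = \frac{1}{12}$ ($F = \frac{8}{-4 + \left(8 + 2\right)^{2}} = \frac{8}{-4 + 10^{2}} = \frac{8}{-4 + 100} = \frac{8}{96} = 8 \cdot \frac{1}{96} = \frac{1}{12} \approx 0.083333$)
$\left(\left(- \frac{233}{-136} + \frac{F}{-240}\right) - 382\right) \left(-23\right) = \left(\left(- \frac{233}{-136} + \frac{1}{12 \left(-240\right)}\right) - 382\right) \left(-23\right) = \left(\left(\left(-233\right) \left(- \frac{1}{136}\right) + \frac{1}{12} \left(- \frac{1}{240}\right)\right) - 382\right) \left(-23\right) = \left(\left(\frac{233}{136} - \frac{1}{2880}\right) - 382\right) \left(-23\right) = \left(\frac{83863}{48960} - 382\right) \left(-23\right) = \left(- \frac{18618857}{48960}\right) \left(-23\right) = \frac{428233711}{48960}$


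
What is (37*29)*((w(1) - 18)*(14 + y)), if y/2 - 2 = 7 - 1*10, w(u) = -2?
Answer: -257520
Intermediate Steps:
y = -2 (y = 4 + 2*(7 - 1*10) = 4 + 2*(7 - 10) = 4 + 2*(-3) = 4 - 6 = -2)
(37*29)*((w(1) - 18)*(14 + y)) = (37*29)*((-2 - 18)*(14 - 2)) = 1073*(-20*12) = 1073*(-240) = -257520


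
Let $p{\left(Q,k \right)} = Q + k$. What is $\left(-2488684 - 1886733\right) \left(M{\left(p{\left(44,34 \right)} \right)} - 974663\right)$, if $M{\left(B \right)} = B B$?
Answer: $4237937022443$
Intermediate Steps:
$M{\left(B \right)} = B^{2}$
$\left(-2488684 - 1886733\right) \left(M{\left(p{\left(44,34 \right)} \right)} - 974663\right) = \left(-2488684 - 1886733\right) \left(\left(44 + 34\right)^{2} - 974663\right) = - 4375417 \left(78^{2} - 974663\right) = - 4375417 \left(6084 - 974663\right) = \left(-4375417\right) \left(-968579\right) = 4237937022443$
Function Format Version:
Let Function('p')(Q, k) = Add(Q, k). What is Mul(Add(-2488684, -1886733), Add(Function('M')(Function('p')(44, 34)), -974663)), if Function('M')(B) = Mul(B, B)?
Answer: 4237937022443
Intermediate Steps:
Function('M')(B) = Pow(B, 2)
Mul(Add(-2488684, -1886733), Add(Function('M')(Function('p')(44, 34)), -974663)) = Mul(Add(-2488684, -1886733), Add(Pow(Add(44, 34), 2), -974663)) = Mul(-4375417, Add(Pow(78, 2), -974663)) = Mul(-4375417, Add(6084, -974663)) = Mul(-4375417, -968579) = 4237937022443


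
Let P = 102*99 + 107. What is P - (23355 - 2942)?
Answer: -10208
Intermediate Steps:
P = 10205 (P = 10098 + 107 = 10205)
P - (23355 - 2942) = 10205 - (23355 - 2942) = 10205 - 1*20413 = 10205 - 20413 = -10208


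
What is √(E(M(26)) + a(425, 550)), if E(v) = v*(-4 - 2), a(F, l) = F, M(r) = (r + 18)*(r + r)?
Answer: I*√13303 ≈ 115.34*I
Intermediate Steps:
M(r) = 2*r*(18 + r) (M(r) = (18 + r)*(2*r) = 2*r*(18 + r))
E(v) = -6*v (E(v) = v*(-6) = -6*v)
√(E(M(26)) + a(425, 550)) = √(-12*26*(18 + 26) + 425) = √(-12*26*44 + 425) = √(-6*2288 + 425) = √(-13728 + 425) = √(-13303) = I*√13303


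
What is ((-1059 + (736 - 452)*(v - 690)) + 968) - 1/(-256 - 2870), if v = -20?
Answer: -630611105/3126 ≈ -2.0173e+5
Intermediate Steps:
((-1059 + (736 - 452)*(v - 690)) + 968) - 1/(-256 - 2870) = ((-1059 + (736 - 452)*(-20 - 690)) + 968) - 1/(-256 - 2870) = ((-1059 + 284*(-710)) + 968) - 1/(-3126) = ((-1059 - 201640) + 968) - 1*(-1/3126) = (-202699 + 968) + 1/3126 = -201731 + 1/3126 = -630611105/3126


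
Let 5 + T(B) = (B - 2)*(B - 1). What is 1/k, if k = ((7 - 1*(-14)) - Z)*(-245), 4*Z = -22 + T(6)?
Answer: -4/22295 ≈ -0.00017941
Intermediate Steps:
T(B) = -5 + (-1 + B)*(-2 + B) (T(B) = -5 + (B - 2)*(B - 1) = -5 + (-2 + B)*(-1 + B) = -5 + (-1 + B)*(-2 + B))
Z = -7/4 (Z = (-22 + (-3 + 6² - 3*6))/4 = (-22 + (-3 + 36 - 18))/4 = (-22 + 15)/4 = (¼)*(-7) = -7/4 ≈ -1.7500)
k = -22295/4 (k = ((7 - 1*(-14)) - 1*(-7/4))*(-245) = ((7 + 14) + 7/4)*(-245) = (21 + 7/4)*(-245) = (91/4)*(-245) = -22295/4 ≈ -5573.8)
1/k = 1/(-22295/4) = -4/22295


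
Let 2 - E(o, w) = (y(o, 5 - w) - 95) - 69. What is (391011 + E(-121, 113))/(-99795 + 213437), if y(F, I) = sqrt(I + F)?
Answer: 391177/113642 - I*sqrt(229)/113642 ≈ 3.4422 - 0.00013316*I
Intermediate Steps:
y(F, I) = sqrt(F + I)
E(o, w) = 166 - sqrt(5 + o - w) (E(o, w) = 2 - ((sqrt(o + (5 - w)) - 95) - 69) = 2 - ((sqrt(5 + o - w) - 95) - 69) = 2 - ((-95 + sqrt(5 + o - w)) - 69) = 2 - (-164 + sqrt(5 + o - w)) = 2 + (164 - sqrt(5 + o - w)) = 166 - sqrt(5 + o - w))
(391011 + E(-121, 113))/(-99795 + 213437) = (391011 + (166 - sqrt(5 - 121 - 1*113)))/(-99795 + 213437) = (391011 + (166 - sqrt(5 - 121 - 113)))/113642 = (391011 + (166 - sqrt(-229)))*(1/113642) = (391011 + (166 - I*sqrt(229)))*(1/113642) = (391177 - I*sqrt(229))*(1/113642) = 391177/113642 - I*sqrt(229)/113642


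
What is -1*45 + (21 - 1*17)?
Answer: -41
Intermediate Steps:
-1*45 + (21 - 1*17) = -45 + (21 - 17) = -45 + 4 = -41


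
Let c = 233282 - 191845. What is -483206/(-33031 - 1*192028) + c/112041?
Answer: 63464653229/25215835419 ≈ 2.5169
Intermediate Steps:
c = 41437
-483206/(-33031 - 1*192028) + c/112041 = -483206/(-33031 - 1*192028) + 41437/112041 = -483206/(-33031 - 192028) + 41437*(1/112041) = -483206/(-225059) + 41437/112041 = -483206*(-1/225059) + 41437/112041 = 483206/225059 + 41437/112041 = 63464653229/25215835419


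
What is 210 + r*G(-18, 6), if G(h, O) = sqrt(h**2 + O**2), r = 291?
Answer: 210 + 1746*sqrt(10) ≈ 5731.3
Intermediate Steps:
G(h, O) = sqrt(O**2 + h**2)
210 + r*G(-18, 6) = 210 + 291*sqrt(6**2 + (-18)**2) = 210 + 291*sqrt(36 + 324) = 210 + 291*sqrt(360) = 210 + 291*(6*sqrt(10)) = 210 + 1746*sqrt(10)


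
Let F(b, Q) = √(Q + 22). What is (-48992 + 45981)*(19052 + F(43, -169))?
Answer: -57365572 - 21077*I*√3 ≈ -5.7366e+7 - 36506.0*I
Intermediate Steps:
F(b, Q) = √(22 + Q)
(-48992 + 45981)*(19052 + F(43, -169)) = (-48992 + 45981)*(19052 + √(22 - 169)) = -3011*(19052 + √(-147)) = -3011*(19052 + 7*I*√3) = -57365572 - 21077*I*√3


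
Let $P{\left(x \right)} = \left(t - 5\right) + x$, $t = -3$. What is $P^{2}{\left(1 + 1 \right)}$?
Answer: $36$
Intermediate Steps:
$P{\left(x \right)} = -8 + x$ ($P{\left(x \right)} = \left(-3 - 5\right) + x = -8 + x$)
$P^{2}{\left(1 + 1 \right)} = \left(-8 + \left(1 + 1\right)\right)^{2} = \left(-8 + 2\right)^{2} = \left(-6\right)^{2} = 36$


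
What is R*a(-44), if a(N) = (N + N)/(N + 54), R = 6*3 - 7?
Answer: -484/5 ≈ -96.800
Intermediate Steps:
R = 11 (R = 18 - 7 = 11)
a(N) = 2*N/(54 + N) (a(N) = (2*N)/(54 + N) = 2*N/(54 + N))
R*a(-44) = 11*(2*(-44)/(54 - 44)) = 11*(2*(-44)/10) = 11*(2*(-44)*(⅒)) = 11*(-44/5) = -484/5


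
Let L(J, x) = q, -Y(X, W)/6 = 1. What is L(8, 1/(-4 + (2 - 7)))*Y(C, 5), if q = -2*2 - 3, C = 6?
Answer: 42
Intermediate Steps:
Y(X, W) = -6 (Y(X, W) = -6*1 = -6)
q = -7 (q = -4 - 3 = -7)
L(J, x) = -7
L(8, 1/(-4 + (2 - 7)))*Y(C, 5) = -7*(-6) = 42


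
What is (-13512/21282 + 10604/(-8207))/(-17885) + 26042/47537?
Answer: 1937297269246622/3535642102511015 ≈ 0.54793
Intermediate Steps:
(-13512/21282 + 10604/(-8207))/(-17885) + 26042/47537 = (-13512*1/21282 + 10604*(-1/8207))*(-1/17885) + 26042*(1/47537) = (-2252/3547 - 10604/8207)*(-1/17885) + 26042/47537 = -56094552/29110229*(-1/17885) + 26042/47537 = 56094552/520636445665 + 26042/47537 = 1937297269246622/3535642102511015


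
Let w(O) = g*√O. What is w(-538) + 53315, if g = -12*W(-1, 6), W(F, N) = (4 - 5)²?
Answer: 53315 - 12*I*√538 ≈ 53315.0 - 278.34*I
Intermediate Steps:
W(F, N) = 1 (W(F, N) = (-1)² = 1)
g = -12 (g = -12*1 = -12)
w(O) = -12*√O
w(-538) + 53315 = -12*I*√538 + 53315 = 53315 - 12*I*√538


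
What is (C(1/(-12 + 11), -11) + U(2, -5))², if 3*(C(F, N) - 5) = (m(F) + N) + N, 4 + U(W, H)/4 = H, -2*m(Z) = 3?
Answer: 54289/36 ≈ 1508.0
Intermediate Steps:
m(Z) = -3/2 (m(Z) = -½*3 = -3/2)
U(W, H) = -16 + 4*H
C(F, N) = 9/2 + 2*N/3 (C(F, N) = 5 + ((-3/2 + N) + N)/3 = 5 + (-3/2 + 2*N)/3 = 5 + (-½ + 2*N/3) = 9/2 + 2*N/3)
(C(1/(-12 + 11), -11) + U(2, -5))² = ((9/2 + (⅔)*(-11)) + (-16 + 4*(-5)))² = ((9/2 - 22/3) + (-16 - 20))² = (-17/6 - 36)² = (-233/6)² = 54289/36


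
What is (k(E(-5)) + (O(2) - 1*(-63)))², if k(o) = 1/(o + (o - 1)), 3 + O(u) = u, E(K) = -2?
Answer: 95481/25 ≈ 3819.2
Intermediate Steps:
O(u) = -3 + u
k(o) = 1/(-1 + 2*o) (k(o) = 1/(o + (-1 + o)) = 1/(-1 + 2*o))
(k(E(-5)) + (O(2) - 1*(-63)))² = (1/(-1 + 2*(-2)) + ((-3 + 2) - 1*(-63)))² = (1/(-1 - 4) + (-1 + 63))² = (1/(-5) + 62)² = (-⅕ + 62)² = (309/5)² = 95481/25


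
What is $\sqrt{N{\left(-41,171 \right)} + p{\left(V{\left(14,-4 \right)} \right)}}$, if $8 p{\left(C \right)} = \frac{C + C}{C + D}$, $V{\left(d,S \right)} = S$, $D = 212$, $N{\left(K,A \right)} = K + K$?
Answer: $\frac{i \sqrt{221741}}{52} \approx 9.0556 i$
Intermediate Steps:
$N{\left(K,A \right)} = 2 K$
$p{\left(C \right)} = \frac{C}{4 \left(212 + C\right)}$ ($p{\left(C \right)} = \frac{\left(C + C\right) \frac{1}{C + 212}}{8} = \frac{2 C \frac{1}{212 + C}}{8} = \frac{C}{4 \left(212 + C\right)}$)
$\sqrt{N{\left(-41,171 \right)} + p{\left(V{\left(14,-4 \right)} \right)}} = \sqrt{2 \left(-41\right) + \frac{1}{4} \left(-4\right) \frac{1}{212 - 4}} = \sqrt{-82 + \frac{1}{4} \left(-4\right) \frac{1}{208}} = \sqrt{-82 - \frac{1}{208}} = \sqrt{- \frac{17057}{208}} = \frac{i \sqrt{221741}}{52}$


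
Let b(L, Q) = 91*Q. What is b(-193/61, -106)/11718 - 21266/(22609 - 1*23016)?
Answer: 17519219/340659 ≈ 51.427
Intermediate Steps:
b(-193/61, -106)/11718 - 21266/(22609 - 1*23016) = (91*(-106))/11718 - 21266/(22609 - 1*23016) = -9646*1/11718 - 21266/(22609 - 23016) = -689/837 - 21266/(-407) = -689/837 - 21266*(-1/407) = -689/837 + 21266/407 = 17519219/340659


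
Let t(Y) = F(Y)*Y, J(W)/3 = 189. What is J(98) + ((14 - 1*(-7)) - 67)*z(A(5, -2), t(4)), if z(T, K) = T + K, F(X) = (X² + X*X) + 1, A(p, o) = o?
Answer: -5413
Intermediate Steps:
J(W) = 567 (J(W) = 3*189 = 567)
F(X) = 1 + 2*X² (F(X) = (X² + X²) + 1 = 2*X² + 1 = 1 + 2*X²)
t(Y) = Y*(1 + 2*Y²) (t(Y) = (1 + 2*Y²)*Y = Y*(1 + 2*Y²))
z(T, K) = K + T
J(98) + ((14 - 1*(-7)) - 67)*z(A(5, -2), t(4)) = 567 + ((14 - 1*(-7)) - 67)*((4 + 2*4³) - 2) = 567 + ((14 + 7) - 67)*((4 + 2*64) - 2) = 567 + (21 - 67)*((4 + 128) - 2) = 567 - 46*(132 - 2) = 567 - 46*130 = 567 - 5980 = -5413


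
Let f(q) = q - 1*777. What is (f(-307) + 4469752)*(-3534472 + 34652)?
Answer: -15639533639760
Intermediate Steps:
f(q) = -777 + q (f(q) = q - 777 = -777 + q)
(f(-307) + 4469752)*(-3534472 + 34652) = ((-777 - 307) + 4469752)*(-3534472 + 34652) = (-1084 + 4469752)*(-3499820) = 4468668*(-3499820) = -15639533639760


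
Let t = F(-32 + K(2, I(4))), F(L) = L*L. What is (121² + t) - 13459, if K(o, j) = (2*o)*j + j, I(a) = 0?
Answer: 2206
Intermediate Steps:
K(o, j) = j + 2*j*o (K(o, j) = 2*j*o + j = j + 2*j*o)
F(L) = L²
t = 1024 (t = (-32 + 0*(1 + 2*2))² = (-32 + 0*(1 + 4))² = (-32 + 0*5)² = (-32 + 0)² = (-32)² = 1024)
(121² + t) - 13459 = (121² + 1024) - 13459 = (14641 + 1024) - 13459 = 15665 - 13459 = 2206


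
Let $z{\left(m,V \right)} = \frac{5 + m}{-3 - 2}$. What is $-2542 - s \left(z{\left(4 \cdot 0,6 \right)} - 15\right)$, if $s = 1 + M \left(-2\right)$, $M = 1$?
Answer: $-2558$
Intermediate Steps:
$s = -1$ ($s = 1 + 1 \left(-2\right) = 1 - 2 = -1$)
$z{\left(m,V \right)} = -1 - \frac{m}{5}$ ($z{\left(m,V \right)} = \frac{5 + m}{-5} = \left(5 + m\right) \left(- \frac{1}{5}\right) = -1 - \frac{m}{5}$)
$-2542 - s \left(z{\left(4 \cdot 0,6 \right)} - 15\right) = -2542 - - (\left(-1 - \frac{4 \cdot 0}{5}\right) - 15) = -2542 - - (\left(-1 - 0\right) - 15) = -2542 - - (\left(-1 + 0\right) - 15) = -2542 - - (-1 - 15) = -2542 - \left(-1\right) \left(-16\right) = -2542 - 16 = -2558$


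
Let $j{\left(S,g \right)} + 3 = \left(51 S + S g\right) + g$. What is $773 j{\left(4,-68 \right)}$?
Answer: $-107447$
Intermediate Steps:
$j{\left(S,g \right)} = -3 + g + 51 S + S g$ ($j{\left(S,g \right)} = -3 + \left(\left(51 S + S g\right) + g\right) = -3 + \left(g + 51 S + S g\right) = -3 + g + 51 S + S g$)
$773 j{\left(4,-68 \right)} = 773 \left(-3 - 68 + 51 \cdot 4 + 4 \left(-68\right)\right) = 773 \left(-3 - 68 + 204 - 272\right) = 773 \left(-139\right) = -107447$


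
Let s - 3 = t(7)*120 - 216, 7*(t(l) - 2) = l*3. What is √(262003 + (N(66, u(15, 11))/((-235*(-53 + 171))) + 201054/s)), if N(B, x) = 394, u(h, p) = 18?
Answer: 16*√3280543063259295/1788585 ≈ 512.37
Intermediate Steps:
t(l) = 2 + 3*l/7 (t(l) = 2 + (l*3)/7 = 2 + (3*l)/7 = 2 + 3*l/7)
s = 387 (s = 3 + ((2 + (3/7)*7)*120 - 216) = 3 + ((2 + 3)*120 - 216) = 3 + (5*120 - 216) = 3 + (600 - 216) = 3 + 384 = 387)
√(262003 + (N(66, u(15, 11))/((-235*(-53 + 171))) + 201054/s)) = √(262003 + (394/((-235*(-53 + 171))) + 201054/387)) = √(262003 + (394/((-235*118)) + 201054*(1/387))) = √(262003 + (394/(-27730) + 67018/129)) = √(262003 + (394*(-1/27730) + 67018/129)) = √(262003 + (-197/13865 + 67018/129)) = √(262003 + 929179157/1788585) = √(469543814912/1788585) = 16*√3280543063259295/1788585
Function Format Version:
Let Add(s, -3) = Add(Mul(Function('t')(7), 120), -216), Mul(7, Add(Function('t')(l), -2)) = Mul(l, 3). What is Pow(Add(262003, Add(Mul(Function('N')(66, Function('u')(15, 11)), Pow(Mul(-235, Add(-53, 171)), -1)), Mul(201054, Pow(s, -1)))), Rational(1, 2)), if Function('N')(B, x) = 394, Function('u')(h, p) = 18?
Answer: Mul(Rational(16, 1788585), Pow(3280543063259295, Rational(1, 2))) ≈ 512.37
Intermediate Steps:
Function('t')(l) = Add(2, Mul(Rational(3, 7), l)) (Function('t')(l) = Add(2, Mul(Rational(1, 7), Mul(l, 3))) = Add(2, Mul(Rational(1, 7), Mul(3, l))) = Add(2, Mul(Rational(3, 7), l)))
s = 387 (s = Add(3, Add(Mul(Add(2, Mul(Rational(3, 7), 7)), 120), -216)) = Add(3, Add(Mul(Add(2, 3), 120), -216)) = Add(3, Add(Mul(5, 120), -216)) = Add(3, Add(600, -216)) = Add(3, 384) = 387)
Pow(Add(262003, Add(Mul(Function('N')(66, Function('u')(15, 11)), Pow(Mul(-235, Add(-53, 171)), -1)), Mul(201054, Pow(s, -1)))), Rational(1, 2)) = Pow(Add(262003, Add(Mul(394, Pow(Mul(-235, Add(-53, 171)), -1)), Mul(201054, Pow(387, -1)))), Rational(1, 2)) = Pow(Add(262003, Add(Mul(394, Pow(Mul(-235, 118), -1)), Mul(201054, Rational(1, 387)))), Rational(1, 2)) = Pow(Add(262003, Add(Mul(394, Pow(-27730, -1)), Rational(67018, 129))), Rational(1, 2)) = Pow(Add(262003, Add(Mul(394, Rational(-1, 27730)), Rational(67018, 129))), Rational(1, 2)) = Pow(Add(262003, Add(Rational(-197, 13865), Rational(67018, 129))), Rational(1, 2)) = Pow(Add(262003, Rational(929179157, 1788585)), Rational(1, 2)) = Pow(Rational(469543814912, 1788585), Rational(1, 2)) = Mul(Rational(16, 1788585), Pow(3280543063259295, Rational(1, 2)))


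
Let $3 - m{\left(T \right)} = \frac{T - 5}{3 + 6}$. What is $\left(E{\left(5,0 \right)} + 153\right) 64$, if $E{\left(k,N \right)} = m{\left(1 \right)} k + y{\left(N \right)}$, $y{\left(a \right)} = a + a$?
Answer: $\frac{98048}{9} \approx 10894.0$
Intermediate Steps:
$m{\left(T \right)} = \frac{32}{9} - \frac{T}{9}$ ($m{\left(T \right)} = 3 - \frac{T - 5}{3 + 6} = 3 - \frac{-5 + T}{9} = 3 - \left(-5 + T\right) \frac{1}{9} = 3 - \left(- \frac{5}{9} + \frac{T}{9}\right) = \frac{32}{9} - \frac{T}{9}$)
$y{\left(a \right)} = 2 a$
$E{\left(k,N \right)} = 2 N + \frac{31 k}{9}$ ($E{\left(k,N \right)} = \left(\frac{32}{9} - \frac{1}{9}\right) k + 2 N = \frac{31 k}{9} + 2 N = 2 N + \frac{31 k}{9}$)
$\left(E{\left(5,0 \right)} + 153\right) 64 = \left(\left(2 \cdot 0 + \frac{31}{9} \cdot 5\right) + 153\right) 64 = \left(\left(0 + \frac{155}{9}\right) + 153\right) 64 = \left(\frac{155}{9} + 153\right) 64 = \frac{1532}{9} \cdot 64 = \frac{98048}{9}$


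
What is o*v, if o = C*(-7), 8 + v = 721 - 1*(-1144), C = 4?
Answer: -51996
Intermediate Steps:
v = 1857 (v = -8 + (721 - 1*(-1144)) = -8 + (721 + 1144) = -8 + 1865 = 1857)
o = -28 (o = 4*(-7) = -28)
o*v = -28*1857 = -51996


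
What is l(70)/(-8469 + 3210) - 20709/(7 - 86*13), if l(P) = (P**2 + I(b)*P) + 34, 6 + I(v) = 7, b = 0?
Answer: 34449729/1947583 ≈ 17.688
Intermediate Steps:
I(v) = 1 (I(v) = -6 + 7 = 1)
l(P) = 34 + P + P**2 (l(P) = (P**2 + 1*P) + 34 = (P**2 + P) + 34 = (P + P**2) + 34 = 34 + P + P**2)
l(70)/(-8469 + 3210) - 20709/(7 - 86*13) = (34 + 70 + 70**2)/(-8469 + 3210) - 20709/(7 - 86*13) = (34 + 70 + 4900)/(-5259) - 20709/(7 - 1118) = 5004*(-1/5259) - 20709/(-1111) = -1668/1753 - 20709*(-1/1111) = -1668/1753 + 20709/1111 = 34449729/1947583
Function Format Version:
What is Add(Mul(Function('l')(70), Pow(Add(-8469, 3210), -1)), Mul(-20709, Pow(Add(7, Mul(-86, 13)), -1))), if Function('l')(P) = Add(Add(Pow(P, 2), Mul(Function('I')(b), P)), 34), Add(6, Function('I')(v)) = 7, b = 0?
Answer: Rational(34449729, 1947583) ≈ 17.688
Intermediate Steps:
Function('I')(v) = 1 (Function('I')(v) = Add(-6, 7) = 1)
Function('l')(P) = Add(34, P, Pow(P, 2)) (Function('l')(P) = Add(Add(Pow(P, 2), Mul(1, P)), 34) = Add(Add(Pow(P, 2), P), 34) = Add(Add(P, Pow(P, 2)), 34) = Add(34, P, Pow(P, 2)))
Add(Mul(Function('l')(70), Pow(Add(-8469, 3210), -1)), Mul(-20709, Pow(Add(7, Mul(-86, 13)), -1))) = Add(Mul(Add(34, 70, Pow(70, 2)), Pow(Add(-8469, 3210), -1)), Mul(-20709, Pow(Add(7, Mul(-86, 13)), -1))) = Add(Mul(Add(34, 70, 4900), Pow(-5259, -1)), Mul(-20709, Pow(Add(7, -1118), -1))) = Add(Mul(5004, Rational(-1, 5259)), Mul(-20709, Pow(-1111, -1))) = Add(Rational(-1668, 1753), Mul(-20709, Rational(-1, 1111))) = Add(Rational(-1668, 1753), Rational(20709, 1111)) = Rational(34449729, 1947583)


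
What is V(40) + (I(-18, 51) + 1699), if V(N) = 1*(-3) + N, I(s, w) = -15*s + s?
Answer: 1988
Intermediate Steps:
I(s, w) = -14*s
V(N) = -3 + N
V(40) + (I(-18, 51) + 1699) = (-3 + 40) + (-14*(-18) + 1699) = 37 + (252 + 1699) = 37 + 1951 = 1988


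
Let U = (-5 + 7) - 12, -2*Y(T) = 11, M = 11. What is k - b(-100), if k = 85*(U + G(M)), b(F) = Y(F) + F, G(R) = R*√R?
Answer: -1489/2 + 935*√11 ≈ 2356.5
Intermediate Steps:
G(R) = R^(3/2)
Y(T) = -11/2 (Y(T) = -½*11 = -11/2)
b(F) = -11/2 + F
U = -10 (U = 2 - 12 = -10)
k = -850 + 935*√11 (k = 85*(-10 + 11^(3/2)) = 85*(-10 + 11*√11) = -850 + 935*√11 ≈ 2251.0)
k - b(-100) = (-850 + 935*√11) - (-11/2 - 100) = (-850 + 935*√11) - 1*(-211/2) = (-850 + 935*√11) + 211/2 = -1489/2 + 935*√11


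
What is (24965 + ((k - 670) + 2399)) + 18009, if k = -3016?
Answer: 41687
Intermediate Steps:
(24965 + ((k - 670) + 2399)) + 18009 = (24965 + ((-3016 - 670) + 2399)) + 18009 = (24965 + (-3686 + 2399)) + 18009 = (24965 - 1287) + 18009 = 23678 + 18009 = 41687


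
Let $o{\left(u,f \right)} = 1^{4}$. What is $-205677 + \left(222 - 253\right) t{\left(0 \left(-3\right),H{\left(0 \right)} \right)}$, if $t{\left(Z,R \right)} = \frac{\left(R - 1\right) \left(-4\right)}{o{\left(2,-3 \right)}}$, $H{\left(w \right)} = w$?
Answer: $-205801$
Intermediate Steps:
$o{\left(u,f \right)} = 1$
$t{\left(Z,R \right)} = 4 - 4 R$ ($t{\left(Z,R \right)} = \frac{\left(R - 1\right) \left(-4\right)}{1} = \left(-1 + R\right) \left(-4\right) 1 = \left(4 - 4 R\right) 1 = 4 - 4 R$)
$-205677 + \left(222 - 253\right) t{\left(0 \left(-3\right),H{\left(0 \right)} \right)} = -205677 + \left(222 - 253\right) \left(4 - 0\right) = -205677 - 31 \left(4 + 0\right) = -205677 - 124 = -205801$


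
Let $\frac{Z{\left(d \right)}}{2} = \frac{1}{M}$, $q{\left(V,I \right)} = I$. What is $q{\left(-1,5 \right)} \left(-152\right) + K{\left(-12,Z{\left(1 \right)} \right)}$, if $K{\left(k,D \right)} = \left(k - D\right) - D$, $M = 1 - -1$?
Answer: $-774$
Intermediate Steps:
$M = 2$ ($M = 1 + 1 = 2$)
$Z{\left(d \right)} = 1$ ($Z{\left(d \right)} = \frac{2}{2} = 2 \cdot \frac{1}{2} = 1$)
$K{\left(k,D \right)} = k - 2 D$
$q{\left(-1,5 \right)} \left(-152\right) + K{\left(-12,Z{\left(1 \right)} \right)} = 5 \left(-152\right) - 14 = -760 - 14 = -774$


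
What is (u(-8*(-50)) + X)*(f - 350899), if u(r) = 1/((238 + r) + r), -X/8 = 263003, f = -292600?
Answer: 1405386958251589/1038 ≈ 1.3539e+12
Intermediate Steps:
X = -2104024 (X = -8*263003 = -2104024)
u(r) = 1/(238 + 2*r)
(u(-8*(-50)) + X)*(f - 350899) = (1/(2*(119 - 8*(-50))) - 2104024)*(-292600 - 350899) = (1/(2*(119 + 400)) - 2104024)*(-643499) = ((½)/519 - 2104024)*(-643499) = ((½)*(1/519) - 2104024)*(-643499) = (1/1038 - 2104024)*(-643499) = -2183976911/1038*(-643499) = 1405386958251589/1038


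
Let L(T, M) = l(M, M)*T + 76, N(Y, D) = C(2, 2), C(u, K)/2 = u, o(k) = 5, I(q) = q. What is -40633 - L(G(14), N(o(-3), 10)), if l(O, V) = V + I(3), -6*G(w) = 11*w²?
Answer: -114581/3 ≈ -38194.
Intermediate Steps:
G(w) = -11*w²/6
C(u, K) = 2*u
l(O, V) = 3 + V (l(O, V) = V + 3 = 3 + V)
N(Y, D) = 4 (N(Y, D) = 2*2 = 4)
L(T, M) = 76 + T*(3 + M) (L(T, M) = (3 + M)*T + 76 = T*(3 + M) + 76 = 76 + T*(3 + M))
-40633 - L(G(14), N(o(-3), 10)) = -40633 - (76 + (-11/6*14²)*(3 + 4)) = -40633 - (76 - 11/6*196*7) = -40633 - (76 - 1078/3*7) = -40633 - (76 - 7546/3) = -40633 - 1*(-7318/3) = -40633 + 7318/3 = -114581/3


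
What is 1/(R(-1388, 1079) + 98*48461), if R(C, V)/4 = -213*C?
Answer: 1/5931754 ≈ 1.6858e-7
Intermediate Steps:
R(C, V) = -852*C (R(C, V) = 4*(-213*C) = -852*C)
1/(R(-1388, 1079) + 98*48461) = 1/(-852*(-1388) + 98*48461) = 1/(1182576 + 4749178) = 1/5931754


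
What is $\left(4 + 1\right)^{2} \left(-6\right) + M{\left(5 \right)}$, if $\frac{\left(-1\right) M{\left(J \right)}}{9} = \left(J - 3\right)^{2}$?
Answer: $-186$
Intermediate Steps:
$M{\left(J \right)} = - 9 \left(-3 + J\right)^{2}$ ($M{\left(J \right)} = - 9 \left(J - 3\right)^{2} = - 9 \left(-3 + J\right)^{2}$)
$\left(4 + 1\right)^{2} \left(-6\right) + M{\left(5 \right)} = \left(4 + 1\right)^{2} \left(-6\right) - 9 \left(-3 + 5\right)^{2} = 5^{2} \left(-6\right) - 9 \cdot 2^{2} = 25 \left(-6\right) - 36 = -150 - 36 = -186$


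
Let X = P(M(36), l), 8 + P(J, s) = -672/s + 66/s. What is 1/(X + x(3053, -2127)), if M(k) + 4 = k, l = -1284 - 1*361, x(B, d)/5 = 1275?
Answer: 1645/10474321 ≈ 0.00015705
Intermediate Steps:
x(B, d) = 6375 (x(B, d) = 5*1275 = 6375)
l = -1645 (l = -1284 - 361 = -1645)
M(k) = -4 + k
P(J, s) = -8 - 606/s (P(J, s) = -8 + (-672/s + 66/s) = -8 - 606/s)
X = -12554/1645 (X = -8 - 606/(-1645) = -8 - 606*(-1/1645) = -8 + 606/1645 = -12554/1645 ≈ -7.6316)
1/(X + x(3053, -2127)) = 1/(-12554/1645 + 6375) = 1/(10474321/1645) = 1645/10474321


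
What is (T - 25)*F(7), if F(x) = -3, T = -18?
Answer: 129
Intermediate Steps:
(T - 25)*F(7) = (-18 - 25)*(-3) = -43*(-3) = 129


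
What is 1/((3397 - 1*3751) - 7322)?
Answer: -1/7676 ≈ -0.00013028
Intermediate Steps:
1/((3397 - 1*3751) - 7322) = 1/((3397 - 3751) - 7322) = 1/(-354 - 7322) = 1/(-7676) = -1/7676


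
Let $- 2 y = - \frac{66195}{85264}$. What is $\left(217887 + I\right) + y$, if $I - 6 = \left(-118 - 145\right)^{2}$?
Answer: $\frac{48952174931}{170528} \approx 2.8706 \cdot 10^{5}$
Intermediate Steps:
$I = 69175$ ($I = 6 + \left(-118 - 145\right)^{2} = 6 + \left(-263\right)^{2} = 6 + 69169 = 69175$)
$y = \frac{66195}{170528}$ ($y = - \frac{\left(-66195\right) \frac{1}{85264}}{2} = \left(- \frac{1}{2}\right) \left(- \frac{66195}{85264}\right) = \frac{66195}{170528} \approx 0.38818$)
$\left(217887 + I\right) + y = \left(217887 + 69175\right) + \frac{66195}{170528} = 287062 + \frac{66195}{170528} = \frac{48952174931}{170528}$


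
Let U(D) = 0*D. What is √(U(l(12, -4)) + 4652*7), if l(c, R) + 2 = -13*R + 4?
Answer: 2*√8141 ≈ 180.46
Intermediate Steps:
l(c, R) = 2 - 13*R (l(c, R) = -2 + (-13*R + 4) = -2 + (4 - 13*R) = 2 - 13*R)
U(D) = 0
√(U(l(12, -4)) + 4652*7) = √(0 + 4652*7) = √(0 + 32564) = √32564 = 2*√8141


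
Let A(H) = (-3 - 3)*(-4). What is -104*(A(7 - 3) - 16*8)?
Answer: 10816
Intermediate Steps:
A(H) = 24 (A(H) = -6*(-4) = 24)
-104*(A(7 - 3) - 16*8) = -104*(24 - 16*8) = -104*(24 - 128) = -104*(-104) = 10816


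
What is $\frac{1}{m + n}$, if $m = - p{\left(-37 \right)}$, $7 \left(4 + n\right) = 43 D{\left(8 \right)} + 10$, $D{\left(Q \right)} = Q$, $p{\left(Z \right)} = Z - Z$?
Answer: $\frac{7}{326} \approx 0.021472$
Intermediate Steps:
$p{\left(Z \right)} = 0$
$n = \frac{326}{7}$ ($n = -4 + \frac{43 \cdot 8 + 10}{7} = -4 + \frac{344 + 10}{7} = -4 + \frac{1}{7} \cdot 354 = -4 + \frac{354}{7} = \frac{326}{7} \approx 46.571$)
$m = 0$ ($m = \left(-1\right) 0 = 0$)
$\frac{1}{m + n} = \frac{1}{0 + \frac{326}{7}} = \frac{1}{\frac{326}{7}} = \frac{7}{326}$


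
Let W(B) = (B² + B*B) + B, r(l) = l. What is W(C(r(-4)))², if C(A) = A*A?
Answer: 278784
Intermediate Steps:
C(A) = A²
W(B) = B + 2*B² (W(B) = (B² + B²) + B = 2*B² + B = B + 2*B²)
W(C(r(-4)))² = ((-4)²*(1 + 2*(-4)²))² = (16*(1 + 2*16))² = (16*(1 + 32))² = (16*33)² = 528² = 278784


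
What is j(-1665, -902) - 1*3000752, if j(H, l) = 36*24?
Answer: -2999888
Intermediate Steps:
j(H, l) = 864
j(-1665, -902) - 1*3000752 = 864 - 1*3000752 = 864 - 3000752 = -2999888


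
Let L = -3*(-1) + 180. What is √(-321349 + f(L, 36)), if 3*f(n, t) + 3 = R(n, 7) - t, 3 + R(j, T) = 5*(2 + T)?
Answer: 2*I*√80337 ≈ 566.88*I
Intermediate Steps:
R(j, T) = 7 + 5*T (R(j, T) = -3 + 5*(2 + T) = -3 + (10 + 5*T) = 7 + 5*T)
L = 183 (L = 3 + 180 = 183)
f(n, t) = 13 - t/3 (f(n, t) = -1 + ((7 + 5*7) - t)/3 = -1 + ((7 + 35) - t)/3 = -1 + (42 - t)/3 = -1 + (14 - t/3) = 13 - t/3)
√(-321349 + f(L, 36)) = √(-321349 + (13 - ⅓*36)) = √(-321349 + (13 - 12)) = √(-321349 + 1) = √(-321348) = 2*I*√80337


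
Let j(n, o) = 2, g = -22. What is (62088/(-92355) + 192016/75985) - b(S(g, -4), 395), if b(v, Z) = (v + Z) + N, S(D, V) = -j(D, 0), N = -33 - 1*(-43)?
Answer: -37534330307/93567929 ≈ -401.15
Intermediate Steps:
N = 10 (N = -33 + 43 = 10)
S(D, V) = -2 (S(D, V) = -1*2 = -2)
b(v, Z) = 10 + Z + v (b(v, Z) = (v + Z) + 10 = (Z + v) + 10 = 10 + Z + v)
(62088/(-92355) + 192016/75985) - b(S(g, -4), 395) = (62088/(-92355) + 192016/75985) - (10 + 395 - 2) = (62088*(-1/92355) + 192016*(1/75985)) - 1*403 = (-20696/30785 + 192016/75985) - 403 = 173545080/93567929 - 403 = -37534330307/93567929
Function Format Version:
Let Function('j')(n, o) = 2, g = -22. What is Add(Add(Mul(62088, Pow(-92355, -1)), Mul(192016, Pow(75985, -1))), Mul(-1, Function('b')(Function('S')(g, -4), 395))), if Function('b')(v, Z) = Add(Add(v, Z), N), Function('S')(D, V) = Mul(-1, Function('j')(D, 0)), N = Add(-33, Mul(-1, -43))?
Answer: Rational(-37534330307, 93567929) ≈ -401.15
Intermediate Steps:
N = 10 (N = Add(-33, 43) = 10)
Function('S')(D, V) = -2 (Function('S')(D, V) = Mul(-1, 2) = -2)
Function('b')(v, Z) = Add(10, Z, v) (Function('b')(v, Z) = Add(Add(v, Z), 10) = Add(Add(Z, v), 10) = Add(10, Z, v))
Add(Add(Mul(62088, Pow(-92355, -1)), Mul(192016, Pow(75985, -1))), Mul(-1, Function('b')(Function('S')(g, -4), 395))) = Add(Add(Mul(62088, Pow(-92355, -1)), Mul(192016, Pow(75985, -1))), Mul(-1, Add(10, 395, -2))) = Add(Add(Mul(62088, Rational(-1, 92355)), Mul(192016, Rational(1, 75985))), Mul(-1, 403)) = Add(Add(Rational(-20696, 30785), Rational(192016, 75985)), -403) = Add(Rational(173545080, 93567929), -403) = Rational(-37534330307, 93567929)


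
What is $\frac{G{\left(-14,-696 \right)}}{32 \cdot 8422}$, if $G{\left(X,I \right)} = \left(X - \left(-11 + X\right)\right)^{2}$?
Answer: $\frac{121}{269504} \approx 0.00044897$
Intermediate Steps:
$G{\left(X,I \right)} = 121$ ($G{\left(X,I \right)} = 11^{2} = 121$)
$\frac{G{\left(-14,-696 \right)}}{32 \cdot 8422} = \frac{121}{32 \cdot 8422} = \frac{121}{269504}$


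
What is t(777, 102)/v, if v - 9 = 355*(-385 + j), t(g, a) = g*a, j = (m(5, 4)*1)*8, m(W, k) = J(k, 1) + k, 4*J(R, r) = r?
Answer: -4403/6922 ≈ -0.63609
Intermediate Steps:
J(R, r) = r/4
m(W, k) = 1/4 + k (m(W, k) = (1/4)*1 + k = 1/4 + k)
j = 34 (j = ((1/4 + 4)*1)*8 = ((17/4)*1)*8 = (17/4)*8 = 34)
t(g, a) = a*g
v = -124596 (v = 9 + 355*(-385 + 34) = 9 + 355*(-351) = 9 - 124605 = -124596)
t(777, 102)/v = (102*777)/(-124596) = 79254*(-1/124596) = -4403/6922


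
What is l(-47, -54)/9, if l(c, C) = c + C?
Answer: -101/9 ≈ -11.222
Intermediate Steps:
l(c, C) = C + c
l(-47, -54)/9 = (-54 - 47)/9 = -101*⅑ = -101/9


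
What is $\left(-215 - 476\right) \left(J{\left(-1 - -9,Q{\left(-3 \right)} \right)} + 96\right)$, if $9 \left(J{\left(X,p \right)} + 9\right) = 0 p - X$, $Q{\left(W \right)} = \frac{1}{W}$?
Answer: $- \frac{535525}{9} \approx -59503.0$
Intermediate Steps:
$J{\left(X,p \right)} = -9 - \frac{X}{9}$ ($J{\left(X,p \right)} = -9 + \frac{0 p - X}{9} = -9 + \frac{0 - X}{9} = -9 + \frac{\left(-1\right) X}{9} = -9 - \frac{X}{9}$)
$\left(-215 - 476\right) \left(J{\left(-1 - -9,Q{\left(-3 \right)} \right)} + 96\right) = \left(-215 - 476\right) \left(\left(-9 - \frac{-1 - -9}{9}\right) + 96\right) = - 691 \left(\left(-9 - \frac{-1 + 9}{9}\right) + 96\right) = - 691 \left(\left(-9 - \frac{8}{9}\right) + 96\right) = - 691 \left(- \frac{89}{9} + 96\right) = \left(-691\right) \frac{775}{9} = - \frac{535525}{9}$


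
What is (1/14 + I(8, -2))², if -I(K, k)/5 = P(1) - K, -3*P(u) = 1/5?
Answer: 2879809/1764 ≈ 1632.5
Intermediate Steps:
P(u) = -1/15 (P(u) = -⅓/5 = -⅓*⅕ = -1/15)
I(K, k) = ⅓ + 5*K (I(K, k) = -5*(-1/15 - K) = ⅓ + 5*K)
(1/14 + I(8, -2))² = (1/14 + (⅓ + 5*8))² = (1/14 + (⅓ + 40))² = (1/14 + 121/3)² = (1697/42)² = 2879809/1764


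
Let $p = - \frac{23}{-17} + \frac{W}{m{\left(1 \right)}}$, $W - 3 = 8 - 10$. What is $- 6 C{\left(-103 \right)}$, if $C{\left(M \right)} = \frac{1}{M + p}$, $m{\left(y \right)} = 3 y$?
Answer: $\frac{306}{5167} \approx 0.059222$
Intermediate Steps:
$W = 1$ ($W = 3 + \left(8 - 10\right) = 3 - 2 = 1$)
$p = \frac{86}{51}$ ($p = - \frac{23}{-17} + 1 \frac{1}{3 \cdot 1} = \left(-23\right) \left(- \frac{1}{17}\right) + 1 \cdot \frac{1}{3} = \frac{23}{17} + 1 \cdot \frac{1}{3} = \frac{23}{17} + \frac{1}{3} = \frac{86}{51} \approx 1.6863$)
$C{\left(M \right)} = \frac{1}{\frac{86}{51} + M}$ ($C{\left(M \right)} = \frac{1}{M + \frac{86}{51}} = \frac{1}{\frac{86}{51} + M}$)
$- 6 C{\left(-103 \right)} = - 6 \frac{51}{86 + 51 \left(-103\right)} = - 6 \frac{51}{86 - 5253} = - 6 \frac{51}{-5167} = - 6 \cdot 51 \left(- \frac{1}{5167}\right) = \left(-6\right) \left(- \frac{51}{5167}\right) = \frac{306}{5167}$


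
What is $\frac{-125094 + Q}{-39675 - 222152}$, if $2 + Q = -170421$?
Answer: $\frac{295517}{261827} \approx 1.1287$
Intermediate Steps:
$Q = -170423$ ($Q = -2 - 170421 = -170423$)
$\frac{-125094 + Q}{-39675 - 222152} = \frac{-125094 - 170423}{-39675 - 222152} = - \frac{295517}{-261827} = \left(-295517\right) \left(- \frac{1}{261827}\right) = \frac{295517}{261827}$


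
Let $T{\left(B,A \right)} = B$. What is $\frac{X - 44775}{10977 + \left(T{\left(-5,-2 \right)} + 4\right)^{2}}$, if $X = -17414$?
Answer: $- \frac{62189}{10978} \approx -5.6649$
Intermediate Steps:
$\frac{X - 44775}{10977 + \left(T{\left(-5,-2 \right)} + 4\right)^{2}} = \frac{-17414 - 44775}{10977 + \left(-5 + 4\right)^{2}} = - \frac{62189}{10977 + \left(-1\right)^{2}} = - \frac{62189}{10977 + 1} = - \frac{62189}{10978}$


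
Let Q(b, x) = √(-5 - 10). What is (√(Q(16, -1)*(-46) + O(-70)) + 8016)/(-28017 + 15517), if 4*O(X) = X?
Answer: -2004/3125 - √(-70 - 184*I*√15)/25000 ≈ -0.642 + 0.000793*I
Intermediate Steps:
Q(b, x) = I*√15 (Q(b, x) = √(-15) = I*√15)
O(X) = X/4
(√(Q(16, -1)*(-46) + O(-70)) + 8016)/(-28017 + 15517) = (√((I*√15)*(-46) + (¼)*(-70)) + 8016)/(-28017 + 15517) = (√(-46*I*√15 - 35/2) + 8016)/(-12500) = (√(-35/2 - 46*I*√15) + 8016)*(-1/12500) = (8016 + √(-35/2 - 46*I*√15))*(-1/12500) = -2004/3125 - √(-35/2 - 46*I*√15)/12500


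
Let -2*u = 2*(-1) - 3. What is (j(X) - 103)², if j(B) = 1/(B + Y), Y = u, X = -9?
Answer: 1798281/169 ≈ 10641.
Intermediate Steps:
u = 5/2 (u = -(2*(-1) - 3)/2 = -(-2 - 3)/2 = -½*(-5) = 5/2 ≈ 2.5000)
Y = 5/2 ≈ 2.5000
j(B) = 1/(5/2 + B) (j(B) = 1/(B + 5/2) = 1/(5/2 + B))
(j(X) - 103)² = (2/(5 + 2*(-9)) - 103)² = (2/(5 - 18) - 103)² = (2/(-13) - 103)² = (2*(-1/13) - 103)² = (-2/13 - 103)² = (-1341/13)² = 1798281/169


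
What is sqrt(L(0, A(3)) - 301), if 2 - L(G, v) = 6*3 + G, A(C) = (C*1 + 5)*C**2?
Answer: I*sqrt(317) ≈ 17.805*I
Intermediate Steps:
A(C) = C**2*(5 + C) (A(C) = (C + 5)*C**2 = (5 + C)*C**2 = C**2*(5 + C))
L(G, v) = -16 - G (L(G, v) = 2 - (6*3 + G) = 2 - (18 + G) = 2 + (-18 - G) = -16 - G)
sqrt(L(0, A(3)) - 301) = sqrt((-16 - 1*0) - 301) = sqrt((-16 + 0) - 301) = sqrt(-16 - 301) = sqrt(-317) = I*sqrt(317)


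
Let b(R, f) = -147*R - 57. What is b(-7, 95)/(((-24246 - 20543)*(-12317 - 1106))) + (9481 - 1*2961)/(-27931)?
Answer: -126445637468/541683675047 ≈ -0.23343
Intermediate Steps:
b(R, f) = -57 - 147*R
b(-7, 95)/(((-24246 - 20543)*(-12317 - 1106))) + (9481 - 1*2961)/(-27931) = (-57 - 147*(-7))/(((-24246 - 20543)*(-12317 - 1106))) + (9481 - 1*2961)/(-27931) = (-57 + 1029)/((-44789*(-13423))) + (9481 - 2961)*(-1/27931) = 972/601202747 + 6520*(-1/27931) = 972*(1/601202747) - 6520/27931 = 972/601202747 - 6520/27931 = -126445637468/541683675047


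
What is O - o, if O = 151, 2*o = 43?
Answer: 259/2 ≈ 129.50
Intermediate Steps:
o = 43/2 (o = (½)*43 = 43/2 ≈ 21.500)
O - o = 151 - 1*43/2 = 151 - 43/2 = 259/2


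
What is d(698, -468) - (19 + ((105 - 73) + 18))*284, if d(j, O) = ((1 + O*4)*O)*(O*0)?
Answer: -19596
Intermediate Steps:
d(j, O) = 0 (d(j, O) = ((1 + 4*O)*O)*0 = (O*(1 + 4*O))*0 = 0)
d(698, -468) - (19 + ((105 - 73) + 18))*284 = 0 - (19 + ((105 - 73) + 18))*284 = 0 - (19 + (32 + 18))*284 = 0 - (19 + 50)*284 = 0 - 69*284 = 0 - 1*19596 = 0 - 19596 = -19596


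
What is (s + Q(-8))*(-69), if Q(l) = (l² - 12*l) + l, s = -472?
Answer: 22080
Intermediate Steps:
Q(l) = l² - 11*l
(s + Q(-8))*(-69) = (-472 - 8*(-11 - 8))*(-69) = (-472 - 8*(-19))*(-69) = (-472 + 152)*(-69) = -320*(-69) = 22080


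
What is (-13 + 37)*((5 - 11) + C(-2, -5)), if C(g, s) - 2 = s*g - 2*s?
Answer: 384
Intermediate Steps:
C(g, s) = 2 - 2*s + g*s (C(g, s) = 2 + (s*g - 2*s) = 2 + (g*s - 2*s) = 2 + (-2*s + g*s) = 2 - 2*s + g*s)
(-13 + 37)*((5 - 11) + C(-2, -5)) = (-13 + 37)*((5 - 11) + (2 - 2*(-5) - 2*(-5))) = 24*(-6 + (2 + 10 + 10)) = 24*(-6 + 22) = 24*16 = 384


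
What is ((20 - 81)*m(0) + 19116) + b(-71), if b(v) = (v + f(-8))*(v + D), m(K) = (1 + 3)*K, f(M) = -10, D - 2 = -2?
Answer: 24867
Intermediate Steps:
D = 0 (D = 2 - 2 = 0)
m(K) = 4*K
b(v) = v*(-10 + v) (b(v) = (v - 10)*(v + 0) = (-10 + v)*v = v*(-10 + v))
((20 - 81)*m(0) + 19116) + b(-71) = ((20 - 81)*(4*0) + 19116) - 71*(-10 - 71) = (-61*0 + 19116) - 71*(-81) = (0 + 19116) + 5751 = 19116 + 5751 = 24867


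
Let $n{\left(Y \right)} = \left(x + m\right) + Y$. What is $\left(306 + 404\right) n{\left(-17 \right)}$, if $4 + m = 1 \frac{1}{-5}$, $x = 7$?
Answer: $-10082$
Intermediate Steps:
$m = - \frac{21}{5}$ ($m = -4 + 1 \frac{1}{-5} = -4 + 1 \left(- \frac{1}{5}\right) = -4 - \frac{1}{5} = - \frac{21}{5} \approx -4.2$)
$n{\left(Y \right)} = \frac{14}{5} + Y$ ($n{\left(Y \right)} = \left(7 - \frac{21}{5}\right) + Y = \frac{14}{5} + Y$)
$\left(306 + 404\right) n{\left(-17 \right)} = \left(306 + 404\right) \left(\frac{14}{5} - 17\right) = 710 \left(- \frac{71}{5}\right) = -10082$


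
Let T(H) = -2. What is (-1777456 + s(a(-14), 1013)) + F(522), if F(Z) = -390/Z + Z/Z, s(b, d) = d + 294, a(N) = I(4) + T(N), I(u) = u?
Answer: -154524941/87 ≈ -1.7761e+6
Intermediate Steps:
a(N) = 2 (a(N) = 4 - 2 = 2)
s(b, d) = 294 + d
F(Z) = 1 - 390/Z (F(Z) = -390/Z + 1 = 1 - 390/Z)
(-1777456 + s(a(-14), 1013)) + F(522) = (-1777456 + (294 + 1013)) + (-390 + 522)/522 = (-1777456 + 1307) + (1/522)*132 = -1776149 + 22/87 = -154524941/87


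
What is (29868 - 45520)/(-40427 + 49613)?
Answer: -7826/4593 ≈ -1.7039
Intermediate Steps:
(29868 - 45520)/(-40427 + 49613) = -15652/9186 = -15652*1/9186 = -7826/4593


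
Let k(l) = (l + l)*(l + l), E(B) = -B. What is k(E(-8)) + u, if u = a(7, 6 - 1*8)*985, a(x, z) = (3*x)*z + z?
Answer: -43084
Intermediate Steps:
a(x, z) = z + 3*x*z (a(x, z) = 3*x*z + z = z + 3*x*z)
k(l) = 4*l² (k(l) = (2*l)*(2*l) = 4*l²)
u = -43340 (u = ((6 - 1*8)*(1 + 3*7))*985 = ((6 - 8)*(1 + 21))*985 = -2*22*985 = -44*985 = -43340)
k(E(-8)) + u = 4*(-1*(-8))² - 43340 = 4*8² - 43340 = 4*64 - 43340 = 256 - 43340 = -43084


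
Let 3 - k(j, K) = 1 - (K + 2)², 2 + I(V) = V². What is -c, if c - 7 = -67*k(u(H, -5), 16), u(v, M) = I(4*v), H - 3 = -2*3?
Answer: 21835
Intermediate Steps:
H = -3 (H = 3 - 2*3 = 3 - 6 = -3)
I(V) = -2 + V²
u(v, M) = -2 + 16*v² (u(v, M) = -2 + (4*v)² = -2 + 16*v²)
k(j, K) = 2 + (2 + K)² (k(j, K) = 3 - (1 - (K + 2)²) = 3 - (1 - (2 + K)²) = 3 + (-1 + (2 + K)²) = 2 + (2 + K)²)
c = -21835 (c = 7 - 67*(2 + (2 + 16)²) = 7 - 67*(2 + 18²) = 7 - 67*(2 + 324) = 7 - 67*326 = 7 - 21842 = -21835)
-c = -1*(-21835) = 21835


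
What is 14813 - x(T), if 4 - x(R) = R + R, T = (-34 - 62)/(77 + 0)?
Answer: 1140101/77 ≈ 14807.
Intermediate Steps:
T = -96/77 ≈ -1.2468
x(R) = 4 - 2*R (x(R) = 4 - (R + R) = 4 - 2*R)
14813 - x(T) = 14813 - (4 - 2*(-96/77)) = 14813 - (4 + 192/77) = 14813 - 1*500/77 = 14813 - 500/77 = 1140101/77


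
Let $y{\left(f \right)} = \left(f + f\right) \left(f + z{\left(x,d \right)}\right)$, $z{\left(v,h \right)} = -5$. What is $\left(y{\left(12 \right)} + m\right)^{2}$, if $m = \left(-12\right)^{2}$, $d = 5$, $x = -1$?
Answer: $97344$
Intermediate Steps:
$m = 144$
$y{\left(f \right)} = 2 f \left(-5 + f\right)$ ($y{\left(f \right)} = \left(f + f\right) \left(f - 5\right) = 2 f \left(-5 + f\right)$)
$\left(y{\left(12 \right)} + m\right)^{2} = \left(2 \cdot 12 \left(-5 + 12\right) + 144\right)^{2} = \left(2 \cdot 12 \cdot 7 + 144\right)^{2} = \left(168 + 144\right)^{2} = 312^{2} = 97344$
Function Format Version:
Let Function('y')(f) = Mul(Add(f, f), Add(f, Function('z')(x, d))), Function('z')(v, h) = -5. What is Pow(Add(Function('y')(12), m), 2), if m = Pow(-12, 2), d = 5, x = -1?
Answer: 97344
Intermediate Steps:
m = 144
Function('y')(f) = Mul(2, f, Add(-5, f)) (Function('y')(f) = Mul(Add(f, f), Add(f, -5)) = Mul(Mul(2, f), Add(-5, f)) = Mul(2, f, Add(-5, f)))
Pow(Add(Function('y')(12), m), 2) = Pow(Add(Mul(2, 12, Add(-5, 12)), 144), 2) = Pow(Add(Mul(2, 12, 7), 144), 2) = Pow(Add(168, 144), 2) = Pow(312, 2) = 97344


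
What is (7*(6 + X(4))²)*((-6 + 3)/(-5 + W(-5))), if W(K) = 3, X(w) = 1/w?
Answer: 13125/32 ≈ 410.16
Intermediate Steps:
(7*(6 + X(4))²)*((-6 + 3)/(-5 + W(-5))) = (7*(6 + 1/4)²)*((-6 + 3)/(-5 + 3)) = (7*(6 + ¼)²)*(-3/(-2)) = (7*(25/4)²)*(-3*(-½)) = (7*(625/16))*(3/2) = (4375/16)*(3/2) = 13125/32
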